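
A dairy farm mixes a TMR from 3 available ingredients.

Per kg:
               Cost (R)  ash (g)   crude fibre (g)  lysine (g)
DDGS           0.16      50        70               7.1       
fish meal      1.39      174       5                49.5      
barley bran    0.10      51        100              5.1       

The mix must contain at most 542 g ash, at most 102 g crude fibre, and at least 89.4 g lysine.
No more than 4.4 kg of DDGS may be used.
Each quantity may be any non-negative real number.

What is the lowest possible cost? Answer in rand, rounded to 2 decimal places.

R2.46

This is a linear program. Let x1 = kg of DDGS, x2 = kg of fish meal, x3 = kg of barley bran.
Minimise 0.16x1 + 1.39x2 + 0.1x3 with:
  50x1 + 174x2 + 51x3 ≤ 542   (ash)
  70x1 + 5x2 + 100x3 ≤ 102   (crude fibre)
  7.1x1 + 49.5x2 + 5.1x3 ≥ 89.4   (lysine)
  x1 ≤ 4.4
  x1, x2, x3 ≥ 0.
The optimal basis is {DDGS, fish meal}; barley bran drops out. Binding constraints: crude fibre and lysine.
Optimal quantities: DDGS = 1.342 kg, fish meal = 1.614 kg.
Total cost: 0.16·1.342 + 1.39·1.614 = 2.4582.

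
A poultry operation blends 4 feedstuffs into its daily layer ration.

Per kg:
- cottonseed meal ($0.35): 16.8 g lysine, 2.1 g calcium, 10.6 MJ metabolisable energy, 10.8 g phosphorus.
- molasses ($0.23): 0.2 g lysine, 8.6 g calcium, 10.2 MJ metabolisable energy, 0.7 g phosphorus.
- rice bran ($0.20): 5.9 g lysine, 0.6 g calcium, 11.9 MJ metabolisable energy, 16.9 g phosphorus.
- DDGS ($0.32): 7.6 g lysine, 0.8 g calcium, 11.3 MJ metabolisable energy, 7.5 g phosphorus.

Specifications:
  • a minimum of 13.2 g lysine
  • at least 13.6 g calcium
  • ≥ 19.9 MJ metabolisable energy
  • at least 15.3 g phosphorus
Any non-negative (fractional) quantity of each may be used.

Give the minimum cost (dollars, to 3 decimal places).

This is a linear program. Let x1 = kg of cottonseed meal, x2 = kg of molasses, x3 = kg of rice bran, x4 = kg of DDGS.
Minimize 0.35x1 + 0.23x2 + 0.2x3 + 0.32x4 with:
  16.8x1 + 0.2x2 + 5.9x3 + 7.6x4 ≥ 13.2   (lysine)
  2.1x1 + 8.6x2 + 0.6x3 + 0.8x4 ≥ 13.6   (calcium)
  10.6x1 + 10.2x2 + 11.9x3 + 11.3x4 ≥ 19.9   (metabolisable energy)
  10.8x1 + 0.7x2 + 16.9x3 + 7.5x4 ≥ 15.3   (phosphorus)
  x1, x2, x3, x4 ≥ 0.
The minimum-cost mix takes nothing from DDGS — only cottonseed meal, molasses, rice bran. Binding constraints: lysine, calcium, phosphorus.
So cottonseed meal = 0.6079 kg, molasses = 1.401 kg, rice bran = 0.4588 kg.
Total cost: 0.35·0.6079 + 0.23·1.401 + 0.2·0.4588 = 0.62676.

$0.627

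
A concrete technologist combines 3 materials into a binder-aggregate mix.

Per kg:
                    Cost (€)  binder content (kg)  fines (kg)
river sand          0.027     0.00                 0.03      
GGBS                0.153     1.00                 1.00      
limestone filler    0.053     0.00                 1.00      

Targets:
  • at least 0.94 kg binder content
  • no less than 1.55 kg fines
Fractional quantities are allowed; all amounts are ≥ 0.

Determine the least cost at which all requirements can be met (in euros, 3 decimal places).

Let x1 = kg of river sand, x2 = kg of GGBS, x3 = kg of limestone filler.
Minimise 0.027x1 + 0.153x2 + 0.053x3 s.t.:
  1x2 ≥ 0.94   (binder content)
  0.03x1 + 1x2 + 1x3 ≥ 1.55   (fines)
  x1, x2, x3 ≥ 0.
At the optimum only GGBS, limestone filler are positive (river sand = 0). There the binder content and fines constraints are tight.
Optimal quantities: GGBS = 0.94 kg, limestone filler = 0.61 kg.
Hence cost = 0.153·0.94 + 0.053·0.61 = €0.17615.

€0.176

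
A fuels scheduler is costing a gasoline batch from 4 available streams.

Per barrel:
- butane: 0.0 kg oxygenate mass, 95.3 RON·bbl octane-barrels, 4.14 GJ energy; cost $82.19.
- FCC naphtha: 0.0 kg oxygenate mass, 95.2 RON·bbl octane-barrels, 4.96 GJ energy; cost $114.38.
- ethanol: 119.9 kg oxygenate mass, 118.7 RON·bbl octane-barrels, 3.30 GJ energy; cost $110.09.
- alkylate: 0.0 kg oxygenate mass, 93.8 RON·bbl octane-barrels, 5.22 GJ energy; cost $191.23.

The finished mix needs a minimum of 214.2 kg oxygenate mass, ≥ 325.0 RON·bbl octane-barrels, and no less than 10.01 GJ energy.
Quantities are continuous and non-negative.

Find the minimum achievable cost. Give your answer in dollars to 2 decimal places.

Let x1 = barrels of butane, x2 = barrels of FCC naphtha, x3 = barrels of ethanol, x4 = barrels of alkylate.
Minimise 82.19x1 + 114.38x2 + 110.09x3 + 191.23x4 s.t.:
  119.9x3 ≥ 214.2   (oxygenate mass)
  95.3x1 + 95.2x2 + 118.7x3 + 93.8x4 ≥ 325   (octane-barrels)
  4.14x1 + 4.96x2 + 3.3x3 + 5.22x4 ≥ 10.01   (energy)
  x1, x2, x3, x4 ≥ 0.
The minimum-cost mix takes nothing from FCC naphtha, alkylate — only butane, ethanol. The oxygenate mass and octane-barrels requirements are met with equality.
Solving gives x1 = 1.1851, x3 = 1.7865.
Total cost: 82.19·1.1851 + 110.09·1.7865 = 294.0792.

$294.08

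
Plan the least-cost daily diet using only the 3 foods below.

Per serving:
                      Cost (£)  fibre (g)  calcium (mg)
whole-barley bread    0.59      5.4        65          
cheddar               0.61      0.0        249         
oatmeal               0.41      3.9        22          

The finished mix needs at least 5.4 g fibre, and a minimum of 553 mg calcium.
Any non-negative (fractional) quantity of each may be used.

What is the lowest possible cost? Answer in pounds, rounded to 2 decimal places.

£1.79

Treat it as an LP. Let x1 = servings of whole-barley bread, x2 = servings of cheddar, x3 = servings of oatmeal.
Minimize 0.59x1 + 0.61x2 + 0.41x3 s.t.:
  5.4x1 + 3.9x3 ≥ 5.4   (fibre)
  65x1 + 249x2 + 22x3 ≥ 553   (calcium)
  x1, x2, x3 ≥ 0.
At the optimum only whole-barley bread, cheddar are positive (oatmeal = 0). There the fibre and calcium constraints are tight.
Optimal quantities: whole-barley bread = 1 serving, cheddar = 1.96 servings.
Total cost: 0.59·1 + 0.61·1.96 = 1.7856.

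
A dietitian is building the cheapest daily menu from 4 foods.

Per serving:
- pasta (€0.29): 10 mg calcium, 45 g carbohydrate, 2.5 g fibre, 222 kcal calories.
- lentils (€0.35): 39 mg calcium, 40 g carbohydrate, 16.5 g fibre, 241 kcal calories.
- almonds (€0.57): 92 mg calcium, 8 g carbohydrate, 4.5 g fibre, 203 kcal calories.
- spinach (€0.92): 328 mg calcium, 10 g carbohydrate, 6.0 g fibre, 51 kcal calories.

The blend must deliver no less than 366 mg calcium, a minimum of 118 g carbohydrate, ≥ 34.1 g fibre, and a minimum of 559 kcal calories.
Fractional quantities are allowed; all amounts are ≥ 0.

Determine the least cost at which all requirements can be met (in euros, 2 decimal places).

€1.67

Let x1 = servings of pasta, x2 = servings of lentils, x3 = servings of almonds, x4 = servings of spinach.
min 0.29x1 + 0.35x2 + 0.57x3 + 0.92x4 with:
  10x1 + 39x2 + 92x3 + 328x4 ≥ 366   (calcium)
  45x1 + 40x2 + 8x3 + 10x4 ≥ 118   (carbohydrate)
  2.5x1 + 16.5x2 + 4.5x3 + 6x4 ≥ 34.1   (fibre)
  222x1 + 241x2 + 203x3 + 51x4 ≥ 559   (calories)
  x1, x2, x3, x4 ≥ 0.
At the optimum only pasta, lentils, spinach are positive (almonds = 0). Binding constraints: calcium, carbohydrate, fibre.
So pasta = 1.012 servings, lentils = 1.587 servings, spinach = 0.8963 servings.
Objective = 0.29·1.012 + 0.35·1.587 + 0.92·0.8963 = 1.6735.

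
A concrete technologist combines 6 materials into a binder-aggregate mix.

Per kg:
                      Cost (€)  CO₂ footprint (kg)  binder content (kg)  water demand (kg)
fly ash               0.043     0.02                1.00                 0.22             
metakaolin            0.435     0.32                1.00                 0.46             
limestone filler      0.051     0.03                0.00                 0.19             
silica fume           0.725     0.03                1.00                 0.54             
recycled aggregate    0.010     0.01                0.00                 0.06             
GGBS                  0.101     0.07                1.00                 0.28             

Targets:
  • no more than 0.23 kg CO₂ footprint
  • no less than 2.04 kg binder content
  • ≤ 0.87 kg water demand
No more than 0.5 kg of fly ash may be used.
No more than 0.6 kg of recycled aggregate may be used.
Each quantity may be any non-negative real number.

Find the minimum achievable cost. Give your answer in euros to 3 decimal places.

Set it up as a linear program. Let x1 = kg of fly ash, x2 = kg of metakaolin, x3 = kg of limestone filler, x4 = kg of silica fume, x5 = kg of recycled aggregate, x6 = kg of GGBS.
Minimize 0.043x1 + 0.435x2 + 0.051x3 + 0.725x4 + 0.01x5 + 0.101x6 subject to:
  0.02x1 + 0.32x2 + 0.03x3 + 0.03x4 + 0.01x5 + 0.07x6 ≤ 0.23   (CO₂ footprint)
  1x1 + 1x2 + 1x4 + 1x6 ≥ 2.04   (binder content)
  0.22x1 + 0.46x2 + 0.19x3 + 0.54x4 + 0.06x5 + 0.28x6 ≤ 0.87   (water demand)
  x1 ≤ 0.5
  x5 ≤ 0.6
  x1, x2, x3, x4, x5, x6 ≥ 0.
At the optimum only fly ash, GGBS are positive (metakaolin, limestone filler, silica fume, recycled aggregate = 0). Binding constraints: binder content and the fly ash cap.
Optimal quantities: fly ash = 0.5 kg, GGBS = 1.54 kg.
Objective = 0.043·0.5 + 0.101·1.54 = 0.17704.

€0.177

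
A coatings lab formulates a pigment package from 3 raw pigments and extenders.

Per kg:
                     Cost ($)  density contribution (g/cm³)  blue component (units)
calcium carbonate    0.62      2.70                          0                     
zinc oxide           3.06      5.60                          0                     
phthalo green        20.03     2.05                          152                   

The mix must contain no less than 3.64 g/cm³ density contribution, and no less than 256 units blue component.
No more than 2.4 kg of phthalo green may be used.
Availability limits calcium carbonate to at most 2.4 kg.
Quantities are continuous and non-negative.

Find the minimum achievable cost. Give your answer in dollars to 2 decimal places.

$33.78

Set it up as a linear program. Let x1 = kg of calcium carbonate, x2 = kg of zinc oxide, x3 = kg of phthalo green.
min 0.62x1 + 3.06x2 + 20.03x3 subject to:
  2.7x1 + 5.6x2 + 2.05x3 ≥ 3.64   (density contribution)
  152x3 ≥ 256   (blue component)
  x3 ≤ 2.4
  x1 ≤ 2.4
  x1, x2, x3 ≥ 0.
The optimal basis is {calcium carbonate, phthalo green}; zinc oxide drops out. The density contribution and blue component requirements are met with equality.
Solving gives x1 = 0.069396, x3 = 1.6842.
Hence cost = 0.62·0.069396 + 20.03·1.6842 = $33.7776.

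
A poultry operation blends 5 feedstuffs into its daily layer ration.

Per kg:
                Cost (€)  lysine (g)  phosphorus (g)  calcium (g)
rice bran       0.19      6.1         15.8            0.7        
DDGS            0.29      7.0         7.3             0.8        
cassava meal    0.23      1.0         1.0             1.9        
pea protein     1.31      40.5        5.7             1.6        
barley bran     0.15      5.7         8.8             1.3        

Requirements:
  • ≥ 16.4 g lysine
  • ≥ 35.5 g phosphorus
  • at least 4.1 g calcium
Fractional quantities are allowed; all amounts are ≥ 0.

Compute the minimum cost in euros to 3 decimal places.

Let x1 = kg of rice bran, x2 = kg of DDGS, x3 = kg of cassava meal, x4 = kg of pea protein, x5 = kg of barley bran.
min 0.19x1 + 0.29x2 + 0.23x3 + 1.31x4 + 0.15x5 subject to:
  6.1x1 + 7x2 + 1x3 + 40.5x4 + 5.7x5 ≥ 16.4   (lysine)
  15.8x1 + 7.3x2 + 1x3 + 5.7x4 + 8.8x5 ≥ 35.5   (phosphorus)
  0.7x1 + 0.8x2 + 1.9x3 + 1.6x4 + 1.3x5 ≥ 4.1   (calcium)
  x1, x2, x3, x4, x5 ≥ 0.
The optimal basis is {rice bran, barley bran}; DDGS, cassava meal, pea protein drop out. There the phosphorus and calcium constraints are tight.
Solving gives x1 = 0.7003, x5 = 2.777.
Objective = 0.19·0.7003 + 0.15·2.777 = 0.54961.

€0.550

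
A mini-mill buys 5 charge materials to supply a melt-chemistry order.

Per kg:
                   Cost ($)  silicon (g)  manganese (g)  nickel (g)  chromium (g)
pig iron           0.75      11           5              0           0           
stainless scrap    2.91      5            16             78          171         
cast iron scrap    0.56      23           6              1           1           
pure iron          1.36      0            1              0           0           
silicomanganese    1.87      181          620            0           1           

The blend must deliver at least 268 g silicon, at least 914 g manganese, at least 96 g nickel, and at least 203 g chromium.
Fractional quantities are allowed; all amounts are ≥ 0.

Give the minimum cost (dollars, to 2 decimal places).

This is a linear program. Let x1 = kg of pig iron, x2 = kg of stainless scrap, x3 = kg of cast iron scrap, x4 = kg of pure iron, x5 = kg of silicomanganese.
Minimize 0.75x1 + 2.91x2 + 0.56x3 + 1.36x4 + 1.87x5 s.t.:
  11x1 + 5x2 + 23x3 + 181x5 ≥ 268   (silicon)
  5x1 + 16x2 + 6x3 + 1x4 + 620x5 ≥ 914   (manganese)
  78x2 + 1x3 ≥ 96   (nickel)
  171x2 + 1x3 + 1x5 ≥ 203   (chromium)
  x1, x2, x3, x4, x5 ≥ 0.
At the optimum only stainless scrap, silicomanganese are positive (pig iron, cast iron scrap, pure iron = 0). There the silicon and nickel constraints are tight.
So stainless scrap = 1.231 kg, silicomanganese = 1.447 kg.
Hence cost = 2.91·1.231 + 1.87·1.447 = $6.2881.

$6.29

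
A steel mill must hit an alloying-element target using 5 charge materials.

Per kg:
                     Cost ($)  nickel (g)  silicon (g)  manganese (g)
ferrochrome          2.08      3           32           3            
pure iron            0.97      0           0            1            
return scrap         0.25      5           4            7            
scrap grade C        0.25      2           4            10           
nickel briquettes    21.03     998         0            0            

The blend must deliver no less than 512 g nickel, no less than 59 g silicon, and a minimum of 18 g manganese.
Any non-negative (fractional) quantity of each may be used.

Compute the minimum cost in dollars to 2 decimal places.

This is a linear program. Let x1 = kg of ferrochrome, x2 = kg of pure iron, x3 = kg of return scrap, x4 = kg of scrap grade C, x5 = kg of nickel briquettes.
min 2.08x1 + 0.97x2 + 0.25x3 + 0.25x4 + 21.03x5 subject to:
  3x1 + 5x3 + 2x4 + 998x5 ≥ 512   (nickel)
  32x1 + 4x3 + 4x4 ≥ 59   (silicon)
  3x1 + 1x2 + 7x3 + 10x4 ≥ 18   (manganese)
  x1, x2, x3, x4, x5 ≥ 0.
The minimum-cost mix takes nothing from ferrochrome, pure iron, scrap grade C — only return scrap, nickel briquettes. The nickel and silicon requirements are met with equality.
So return scrap = 14.75 kg, nickel briquettes = 0.4391 kg.
Hence cost = 0.25·14.75 + 21.03·0.4391 = $12.9218.

$12.92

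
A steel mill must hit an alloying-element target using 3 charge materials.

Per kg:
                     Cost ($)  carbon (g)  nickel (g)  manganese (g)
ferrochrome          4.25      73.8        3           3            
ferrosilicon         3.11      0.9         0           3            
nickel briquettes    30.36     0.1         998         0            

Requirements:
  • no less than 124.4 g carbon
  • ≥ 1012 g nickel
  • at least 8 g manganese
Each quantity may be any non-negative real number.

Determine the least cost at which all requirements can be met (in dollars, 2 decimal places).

Let x1 = kg of ferrochrome, x2 = kg of ferrosilicon, x3 = kg of nickel briquettes.
Minimise 4.25x1 + 3.11x2 + 30.36x3 with:
  73.8x1 + 0.9x2 + 0.1x3 ≥ 124.4   (carbon)
  3x1 + 998x3 ≥ 1012   (nickel)
  3x1 + 3x2 ≥ 8   (manganese)
  x1, x2, x3 ≥ 0.
The optimal mix uses every input. There the carbon, nickel, manganese constraints are tight.
Solving gives x1 = 1.672, x2 = 0.9945, x3 = 1.009.
Cost = 4.25·1.672 + 3.11·0.9945 + 30.36·1.009 = 40.8321.

$40.83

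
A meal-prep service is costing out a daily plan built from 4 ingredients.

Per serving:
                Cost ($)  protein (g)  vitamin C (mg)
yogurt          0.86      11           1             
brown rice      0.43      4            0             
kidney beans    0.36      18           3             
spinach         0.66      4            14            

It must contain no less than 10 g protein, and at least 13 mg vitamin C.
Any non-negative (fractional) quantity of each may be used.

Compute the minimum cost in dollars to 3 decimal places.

$0.693

This is a linear program. Let x1 = servings of yogurt, x2 = servings of brown rice, x3 = servings of kidney beans, x4 = servings of spinach.
Minimise 0.86x1 + 0.43x2 + 0.36x3 + 0.66x4 s.t.:
  11x1 + 4x2 + 18x3 + 4x4 ≥ 10   (protein)
  1x1 + 3x3 + 14x4 ≥ 13   (vitamin C)
  x1, x2, x3, x4 ≥ 0.
At the optimum only kidney beans, spinach are positive (yogurt, brown rice = 0). Binding constraints: protein and vitamin C.
So kidney beans = 0.3667 servings, spinach = 0.85 servings.
Objective = 0.36·0.3667 + 0.66·0.85 = 0.69301.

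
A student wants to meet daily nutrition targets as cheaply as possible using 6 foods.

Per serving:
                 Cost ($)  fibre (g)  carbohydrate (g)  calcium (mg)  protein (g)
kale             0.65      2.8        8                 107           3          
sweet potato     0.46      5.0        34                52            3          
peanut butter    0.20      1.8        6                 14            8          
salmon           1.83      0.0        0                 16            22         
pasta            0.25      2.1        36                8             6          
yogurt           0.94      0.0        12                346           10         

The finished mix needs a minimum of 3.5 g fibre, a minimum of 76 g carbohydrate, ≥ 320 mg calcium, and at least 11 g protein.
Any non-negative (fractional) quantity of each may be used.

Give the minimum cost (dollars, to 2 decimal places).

$1.28

Let x1 = servings of kale, x2 = servings of sweet potato, x3 = servings of peanut butter, x4 = servings of salmon, x5 = servings of pasta, x6 = servings of yogurt.
Minimise 0.65x1 + 0.46x2 + 0.2x3 + 1.83x4 + 0.25x5 + 0.94x6 subject to:
  2.8x1 + 5x2 + 1.8x3 + 2.1x5 ≥ 3.5   (fibre)
  8x1 + 34x2 + 6x3 + 36x5 + 12x6 ≥ 76   (carbohydrate)
  107x1 + 52x2 + 14x3 + 16x4 + 8x5 + 346x6 ≥ 320   (calcium)
  3x1 + 3x2 + 8x3 + 22x4 + 6x5 + 10x6 ≥ 11   (protein)
  x1, x2, x3, x4, x5, x6 ≥ 0.
The cheapest feasible vertex uses only pasta, yogurt; kale, sweet potato, peanut butter, salmon are not used. The carbohydrate and calcium requirements are met with equality.
Solving gives x5 = 1.817, x6 = 0.8828.
Total cost: 0.25·1.817 + 0.94·0.8828 = 1.2841.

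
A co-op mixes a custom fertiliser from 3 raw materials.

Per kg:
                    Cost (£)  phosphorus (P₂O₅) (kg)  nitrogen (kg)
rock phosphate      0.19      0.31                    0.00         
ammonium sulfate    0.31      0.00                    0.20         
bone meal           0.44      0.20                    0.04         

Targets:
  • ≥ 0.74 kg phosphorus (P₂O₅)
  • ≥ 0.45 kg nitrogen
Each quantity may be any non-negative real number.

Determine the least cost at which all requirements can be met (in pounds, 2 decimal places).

Let x1 = kg of rock phosphate, x2 = kg of ammonium sulfate, x3 = kg of bone meal.
Minimise 0.19x1 + 0.31x2 + 0.44x3 with:
  0.31x1 + 0.2x3 ≥ 0.74   (phosphorus (P₂O₅))
  0.2x2 + 0.04x3 ≥ 0.45   (nitrogen)
  x1, x2, x3 ≥ 0.
The minimum-cost mix takes nothing from bone meal — only rock phosphate, ammonium sulfate. Binding constraints: phosphorus (P₂O₅) and nitrogen.
That vertex is x1 = 2.387, x2 = 2.25.
Total cost: 0.19·2.387 + 0.31·2.25 = 1.1510.

£1.15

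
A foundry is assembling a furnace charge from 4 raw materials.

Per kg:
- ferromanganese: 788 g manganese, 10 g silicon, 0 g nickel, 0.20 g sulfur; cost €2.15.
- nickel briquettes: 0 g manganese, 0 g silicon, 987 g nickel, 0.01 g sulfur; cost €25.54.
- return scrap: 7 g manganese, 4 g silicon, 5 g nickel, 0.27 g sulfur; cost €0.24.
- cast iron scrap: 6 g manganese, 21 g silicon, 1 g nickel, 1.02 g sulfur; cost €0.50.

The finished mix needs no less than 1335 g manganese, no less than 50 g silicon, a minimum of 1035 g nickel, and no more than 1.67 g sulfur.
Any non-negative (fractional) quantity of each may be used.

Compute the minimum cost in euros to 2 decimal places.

Set it up as a linear program. Let x1 = kg of ferromanganese, x2 = kg of nickel briquettes, x3 = kg of return scrap, x4 = kg of cast iron scrap.
min 2.15x1 + 25.54x2 + 0.24x3 + 0.5x4 subject to:
  788x1 + 7x3 + 6x4 ≥ 1335   (manganese)
  10x1 + 4x3 + 21x4 ≥ 50   (silicon)
  987x2 + 5x3 + 1x4 ≥ 1035   (nickel)
  0.2x1 + 0.01x2 + 0.27x3 + 1.02x4 ≤ 1.67   (sulfur)
  x1, x2, x3, x4 ≥ 0.
At the optimum only ferromanganese, nickel briquettes, cast iron scrap are positive (return scrap = 0). Binding constraints: silicon, nickel, sulfur.
Optimal quantities: ferromanganese = 2.6917 kg, nickel briquettes = 1.0475 kg, cast iron scrap = 1.0992 kg.
Hence cost = 2.15·2.6917 + 25.54·1.0475 + 0.5·1.0992 = €33.0899.

€33.09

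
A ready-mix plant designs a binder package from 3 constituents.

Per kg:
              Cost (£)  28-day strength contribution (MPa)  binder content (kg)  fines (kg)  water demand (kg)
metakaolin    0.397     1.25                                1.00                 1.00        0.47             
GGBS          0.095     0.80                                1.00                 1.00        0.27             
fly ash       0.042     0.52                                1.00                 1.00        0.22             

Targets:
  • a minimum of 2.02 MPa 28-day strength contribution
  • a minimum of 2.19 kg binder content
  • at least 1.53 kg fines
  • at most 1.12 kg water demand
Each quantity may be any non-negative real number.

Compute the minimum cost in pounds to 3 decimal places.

Set it up as a linear program. Let x1 = kg of metakaolin, x2 = kg of GGBS, x3 = kg of fly ash.
Minimize 0.397x1 + 0.095x2 + 0.042x3 with:
  1.25x1 + 0.8x2 + 0.52x3 ≥ 2.02   (28-day strength contribution)
  1x1 + 1x2 + 1x3 ≥ 2.19   (binder content)
  1x1 + 1x2 + 1x3 ≥ 1.53   (fines)
  0.47x1 + 0.27x2 + 0.22x3 ≤ 1.12   (water demand)
  x1, x2, x3 ≥ 0.
The cheapest feasible vertex uses only fly ash; metakaolin, GGBS are not used. There the 28-day strength contribution constraint is tight.
So fly ash = 3.885 kg.
Total cost: 0.042·3.885 = 0.16317.

£0.163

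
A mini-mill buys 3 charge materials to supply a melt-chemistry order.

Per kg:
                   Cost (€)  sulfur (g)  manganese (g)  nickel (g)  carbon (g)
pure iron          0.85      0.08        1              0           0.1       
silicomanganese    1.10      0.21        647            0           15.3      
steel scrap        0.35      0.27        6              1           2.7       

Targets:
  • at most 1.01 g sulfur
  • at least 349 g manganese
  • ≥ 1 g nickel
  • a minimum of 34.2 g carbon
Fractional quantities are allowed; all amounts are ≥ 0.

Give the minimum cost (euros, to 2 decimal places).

Let x1 = kg of pure iron, x2 = kg of silicomanganese, x3 = kg of steel scrap.
min 0.85x1 + 1.1x2 + 0.35x3 with:
  0.08x1 + 0.21x2 + 0.27x3 ≤ 1.01   (sulfur)
  1x1 + 647x2 + 6x3 ≥ 349   (manganese)
  1x3 ≥ 1   (nickel)
  0.1x1 + 15.3x2 + 2.7x3 ≥ 34.2   (carbon)
  x1, x2, x3 ≥ 0.
The optimal basis is {silicomanganese, steel scrap}; pure iron drops out. There the nickel and carbon constraints are tight.
Solving gives x2 = 2.059, x3 = 1.
Total cost: 1.1·2.059 + 0.35·1 = 2.6149.

€2.61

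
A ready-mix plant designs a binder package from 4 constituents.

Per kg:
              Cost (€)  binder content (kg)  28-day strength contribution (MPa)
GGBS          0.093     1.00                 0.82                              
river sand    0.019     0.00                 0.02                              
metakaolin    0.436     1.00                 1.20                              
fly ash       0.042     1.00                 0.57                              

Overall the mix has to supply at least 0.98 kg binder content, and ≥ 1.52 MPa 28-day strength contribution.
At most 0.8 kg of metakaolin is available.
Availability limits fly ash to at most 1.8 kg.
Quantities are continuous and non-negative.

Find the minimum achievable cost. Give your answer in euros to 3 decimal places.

€0.132

This is a linear program. Let x1 = kg of GGBS, x2 = kg of river sand, x3 = kg of metakaolin, x4 = kg of fly ash.
Minimize 0.093x1 + 0.019x2 + 0.436x3 + 0.042x4 subject to:
  1x1 + 1x3 + 1x4 ≥ 0.98   (binder content)
  0.82x1 + 0.02x2 + 1.2x3 + 0.57x4 ≥ 1.52   (28-day strength contribution)
  x3 ≤ 0.8
  x4 ≤ 1.8
  x1, x2, x3, x4 ≥ 0.
The optimal basis is {GGBS, fly ash}; river sand, metakaolin drop out. There the 28-day strength contribution and the fly ash cap constraints are tight.
Optimal quantities: GGBS = 0.6024 kg, fly ash = 1.8 kg.
Objective = 0.093·0.6024 + 0.042·1.8 = 0.13162.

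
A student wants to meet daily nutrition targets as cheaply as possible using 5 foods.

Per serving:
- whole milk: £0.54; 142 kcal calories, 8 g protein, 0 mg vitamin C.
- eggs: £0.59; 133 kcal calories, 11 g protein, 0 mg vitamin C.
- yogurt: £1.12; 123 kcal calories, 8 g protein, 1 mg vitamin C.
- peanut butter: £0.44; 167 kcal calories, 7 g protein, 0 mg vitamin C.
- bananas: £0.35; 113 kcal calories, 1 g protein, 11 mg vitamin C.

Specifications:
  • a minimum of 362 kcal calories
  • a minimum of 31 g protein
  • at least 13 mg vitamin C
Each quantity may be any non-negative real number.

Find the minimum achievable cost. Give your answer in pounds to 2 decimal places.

This is a linear program. Let x1 = servings of whole milk, x2 = servings of eggs, x3 = servings of yogurt, x4 = servings of peanut butter, x5 = servings of bananas.
min 0.54x1 + 0.59x2 + 1.12x3 + 0.44x4 + 0.35x5 s.t.:
  142x1 + 133x2 + 123x3 + 167x4 + 113x5 ≥ 362   (calories)
  8x1 + 11x2 + 8x3 + 7x4 + 1x5 ≥ 31   (protein)
  1x3 + 11x5 ≥ 13   (vitamin C)
  x1, x2, x3, x4, x5 ≥ 0.
At the optimum only eggs, bananas are positive (whole milk, yogurt, peanut butter = 0). The protein and vitamin C requirements are met with equality.
So eggs = 2.711 servings, bananas = 1.182 servings.
Objective = 0.59·2.711 + 0.35·1.182 = 2.0132.

£2.01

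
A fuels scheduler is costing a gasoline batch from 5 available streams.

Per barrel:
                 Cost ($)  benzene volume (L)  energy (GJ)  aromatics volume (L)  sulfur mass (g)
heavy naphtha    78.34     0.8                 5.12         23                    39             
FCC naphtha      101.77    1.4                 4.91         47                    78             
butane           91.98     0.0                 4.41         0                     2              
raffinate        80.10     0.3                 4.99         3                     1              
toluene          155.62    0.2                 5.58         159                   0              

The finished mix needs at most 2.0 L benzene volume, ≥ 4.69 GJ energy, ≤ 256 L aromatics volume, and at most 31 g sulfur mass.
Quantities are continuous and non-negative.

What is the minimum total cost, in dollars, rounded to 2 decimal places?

$72.24

Let x1 = barrels of heavy naphtha, x2 = barrels of FCC naphtha, x3 = barrels of butane, x4 = barrels of raffinate, x5 = barrels of toluene.
Minimise 78.34x1 + 101.77x2 + 91.98x3 + 80.1x4 + 155.62x5 with:
  0.8x1 + 1.4x2 + 0.3x4 + 0.2x5 ≤ 2   (benzene volume)
  5.12x1 + 4.91x2 + 4.41x3 + 4.99x4 + 5.58x5 ≥ 4.69   (energy)
  23x1 + 47x2 + 3x4 + 159x5 ≤ 256   (aromatics volume)
  39x1 + 78x2 + 2x3 + 1x4 ≤ 31   (sulfur mass)
  x1, x2, x3, x4, x5 ≥ 0.
The optimal basis is {heavy naphtha, raffinate}; FCC naphtha, butane, toluene drop out. Binding constraints: energy and sulfur mass.
So heavy naphtha = 0.7916 barrels, raffinate = 0.1277 barrels.
Objective = 78.34·0.7916 + 80.1·0.1277 = 72.2427.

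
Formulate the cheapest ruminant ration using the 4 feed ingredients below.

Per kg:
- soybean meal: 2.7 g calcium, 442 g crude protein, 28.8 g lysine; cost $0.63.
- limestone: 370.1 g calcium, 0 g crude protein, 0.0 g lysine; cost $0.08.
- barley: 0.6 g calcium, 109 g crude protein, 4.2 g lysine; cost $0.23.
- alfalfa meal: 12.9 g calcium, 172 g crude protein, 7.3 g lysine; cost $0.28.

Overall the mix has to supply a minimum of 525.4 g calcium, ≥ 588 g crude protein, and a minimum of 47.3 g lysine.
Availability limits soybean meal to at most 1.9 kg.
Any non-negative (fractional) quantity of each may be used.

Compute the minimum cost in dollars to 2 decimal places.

Let x1 = kg of soybean meal, x2 = kg of limestone, x3 = kg of barley, x4 = kg of alfalfa meal.
Minimise 0.63x1 + 0.08x2 + 0.23x3 + 0.28x4 with:
  2.7x1 + 370.1x2 + 0.6x3 + 12.9x4 ≥ 525.4   (calcium)
  442x1 + 109x3 + 172x4 ≥ 588   (crude protein)
  28.8x1 + 4.2x3 + 7.3x4 ≥ 47.3   (lysine)
  x1 ≤ 1.9
  x1, x2, x3, x4 ≥ 0.
The optimal basis is {soybean meal, limestone}; barley, alfalfa meal drop out. The calcium and lysine requirements are met with equality.
So soybean meal = 1.642 kg, limestone = 1.408 kg.
Hence cost = 0.63·1.642 + 0.08·1.408 = $1.1471.

$1.15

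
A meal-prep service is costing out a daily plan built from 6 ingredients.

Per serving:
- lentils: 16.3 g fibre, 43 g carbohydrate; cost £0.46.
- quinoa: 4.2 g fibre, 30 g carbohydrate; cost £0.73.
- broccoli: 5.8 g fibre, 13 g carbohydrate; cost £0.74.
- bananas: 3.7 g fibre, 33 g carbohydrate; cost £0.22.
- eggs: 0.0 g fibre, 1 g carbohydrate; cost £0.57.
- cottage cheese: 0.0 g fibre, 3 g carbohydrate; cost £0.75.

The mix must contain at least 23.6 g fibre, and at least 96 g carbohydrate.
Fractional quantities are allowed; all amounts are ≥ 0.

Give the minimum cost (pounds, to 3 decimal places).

Let x1 = servings of lentils, x2 = servings of quinoa, x3 = servings of broccoli, x4 = servings of bananas, x5 = servings of eggs, x6 = servings of cottage cheese.
min 0.46x1 + 0.73x2 + 0.74x3 + 0.22x4 + 0.57x5 + 0.75x6 subject to:
  16.3x1 + 4.2x2 + 5.8x3 + 3.7x4 ≥ 23.6   (fibre)
  43x1 + 30x2 + 13x3 + 33x4 + 1x5 + 3x6 ≥ 96   (carbohydrate)
  x1, x2, x3, x4, x5, x6 ≥ 0.
The minimum-cost mix takes nothing from quinoa, broccoli, eggs, cottage cheese — only lentils, bananas. Binding constraints: fibre and carbohydrate.
Solving gives x1 = 1.118, x4 = 1.452.
Cost = 0.46·1.118 + 0.22·1.452 = 0.83372.

£0.834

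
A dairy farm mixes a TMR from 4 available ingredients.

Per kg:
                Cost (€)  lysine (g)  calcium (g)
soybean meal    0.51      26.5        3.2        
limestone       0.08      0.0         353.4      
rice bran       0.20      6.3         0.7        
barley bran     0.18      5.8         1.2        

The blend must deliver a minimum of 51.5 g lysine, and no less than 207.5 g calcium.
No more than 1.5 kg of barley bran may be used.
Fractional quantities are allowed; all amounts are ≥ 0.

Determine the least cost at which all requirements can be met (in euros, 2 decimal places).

Let x1 = kg of soybean meal, x2 = kg of limestone, x3 = kg of rice bran, x4 = kg of barley bran.
Minimise 0.51x1 + 0.08x2 + 0.2x3 + 0.18x4 s.t.:
  26.5x1 + 6.3x3 + 5.8x4 ≥ 51.5   (lysine)
  3.2x1 + 353.4x2 + 0.7x3 + 1.2x4 ≥ 207.5   (calcium)
  x4 ≤ 1.5
  x1, x2, x3, x4 ≥ 0.
At the optimum only soybean meal, limestone are positive (rice bran, barley bran = 0). The lysine and calcium requirements are met with equality.
That vertex is x1 = 1.943, x2 = 0.5696.
Objective = 0.51·1.943 + 0.08·0.5696 = 1.0365.

€1.04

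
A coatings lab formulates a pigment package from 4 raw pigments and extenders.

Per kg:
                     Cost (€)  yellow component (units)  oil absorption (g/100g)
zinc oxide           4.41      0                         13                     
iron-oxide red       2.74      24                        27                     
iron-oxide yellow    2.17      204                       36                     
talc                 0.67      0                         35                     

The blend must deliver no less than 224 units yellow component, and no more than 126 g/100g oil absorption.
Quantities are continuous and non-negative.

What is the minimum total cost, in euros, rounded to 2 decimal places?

Let x1 = kg of zinc oxide, x2 = kg of iron-oxide red, x3 = kg of iron-oxide yellow, x4 = kg of talc.
min 4.41x1 + 2.74x2 + 2.17x3 + 0.67x4 s.t.:
  24x2 + 204x3 ≥ 224   (yellow component)
  13x1 + 27x2 + 36x3 + 35x4 ≤ 126   (oil absorption)
  x1, x2, x3, x4 ≥ 0.
At the optimum only iron-oxide yellow is positive (zinc oxide, iron-oxide red, talc = 0). The yellow component requirement is met with equality.
So iron-oxide yellow = 1.098 kg.
Cost = 2.17·1.098 = 2.3827.

€2.38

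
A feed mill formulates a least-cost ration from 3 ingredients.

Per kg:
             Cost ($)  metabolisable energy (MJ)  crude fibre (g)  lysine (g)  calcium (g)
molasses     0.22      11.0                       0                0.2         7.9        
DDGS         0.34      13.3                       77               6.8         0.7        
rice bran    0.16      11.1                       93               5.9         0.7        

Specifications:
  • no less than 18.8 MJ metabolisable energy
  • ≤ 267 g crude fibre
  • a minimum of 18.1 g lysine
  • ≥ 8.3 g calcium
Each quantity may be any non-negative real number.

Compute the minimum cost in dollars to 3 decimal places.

Let x1 = kg of molasses, x2 = kg of DDGS, x3 = kg of rice bran.
min 0.22x1 + 0.34x2 + 0.16x3 s.t.:
  11x1 + 13.3x2 + 11.1x3 ≥ 18.8   (metabolisable energy)
  77x2 + 93x3 ≤ 267   (crude fibre)
  0.2x1 + 6.8x2 + 5.9x3 ≥ 18.1   (lysine)
  7.9x1 + 0.7x2 + 0.7x3 ≥ 8.3   (calcium)
  x1, x2, x3 ≥ 0.
The optimal mix uses every input. The crude fibre, lysine, calcium requirements are met with equality.
Solving gives x1 = 0.7883, x2 = 0.5241, x3 = 2.437.
Hence cost = 0.22·0.7883 + 0.34·0.5241 + 0.16·2.437 = $0.74154.

$0.742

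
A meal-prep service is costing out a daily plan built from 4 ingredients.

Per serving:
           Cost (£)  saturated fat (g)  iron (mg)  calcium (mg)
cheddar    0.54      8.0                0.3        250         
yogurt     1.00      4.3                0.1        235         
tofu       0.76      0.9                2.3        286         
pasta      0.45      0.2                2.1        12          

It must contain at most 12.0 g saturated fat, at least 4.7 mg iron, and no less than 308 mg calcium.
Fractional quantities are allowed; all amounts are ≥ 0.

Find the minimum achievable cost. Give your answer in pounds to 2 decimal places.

£1.28

Let x1 = servings of cheddar, x2 = servings of yogurt, x3 = servings of tofu, x4 = servings of pasta.
Minimize 0.54x1 + 1x2 + 0.76x3 + 0.45x4 with:
  8x1 + 4.3x2 + 0.9x3 + 0.2x4 ≤ 12   (saturated fat)
  0.3x1 + 0.1x2 + 2.3x3 + 2.1x4 ≥ 4.7   (iron)
  250x1 + 235x2 + 286x3 + 12x4 ≥ 308   (calcium)
  x1, x2, x3, x4 ≥ 0.
The cheapest feasible vertex uses only tofu, pasta; cheddar, yogurt are not used. The iron and calcium requirements are met with equality.
Optimal quantities: tofu = 1.03 servings, pasta = 1.11 servings.
Hence cost = 0.76·1.03 + 0.45·1.11 = £1.2823.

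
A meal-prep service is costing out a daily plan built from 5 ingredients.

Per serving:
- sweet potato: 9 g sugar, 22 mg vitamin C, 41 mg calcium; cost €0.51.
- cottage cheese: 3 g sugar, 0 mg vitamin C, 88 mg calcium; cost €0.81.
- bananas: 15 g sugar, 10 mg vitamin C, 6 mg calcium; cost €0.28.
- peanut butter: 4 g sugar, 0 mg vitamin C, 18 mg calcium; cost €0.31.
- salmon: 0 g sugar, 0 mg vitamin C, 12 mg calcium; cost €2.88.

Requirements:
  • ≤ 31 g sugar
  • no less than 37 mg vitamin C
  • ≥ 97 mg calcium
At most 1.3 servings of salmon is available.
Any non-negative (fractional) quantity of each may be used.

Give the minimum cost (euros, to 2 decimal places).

€1.12

This is a linear program. Let x1 = servings of sweet potato, x2 = servings of cottage cheese, x3 = servings of bananas, x4 = servings of peanut butter, x5 = servings of salmon.
Minimize 0.51x1 + 0.81x2 + 0.28x3 + 0.31x4 + 2.88x5 subject to:
  9x1 + 3x2 + 15x3 + 4x4 ≤ 31   (sugar)
  22x1 + 10x3 ≥ 37   (vitamin C)
  41x1 + 88x2 + 6x3 + 18x4 + 12x5 ≥ 97   (calcium)
  x5 ≤ 1.3
  x1, x2, x3, x4, x5 ≥ 0.
The optimal basis is {sweet potato, cottage cheese}; bananas, peanut butter, salmon drop out. The vitamin C and calcium requirements are met with equality.
That vertex is x1 = 1.682, x2 = 0.3187.
Cost = 0.51·1.682 + 0.81·0.3187 = 1.1160.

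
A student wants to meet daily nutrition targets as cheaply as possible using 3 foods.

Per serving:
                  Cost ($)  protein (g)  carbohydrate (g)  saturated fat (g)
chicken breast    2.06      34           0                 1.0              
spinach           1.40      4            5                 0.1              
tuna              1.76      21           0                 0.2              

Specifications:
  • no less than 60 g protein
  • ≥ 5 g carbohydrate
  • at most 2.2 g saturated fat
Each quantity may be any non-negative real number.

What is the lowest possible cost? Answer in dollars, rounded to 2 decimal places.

$4.79

Let x1 = servings of chicken breast, x2 = servings of spinach, x3 = servings of tuna.
Minimize 2.06x1 + 1.4x2 + 1.76x3 subject to:
  34x1 + 4x2 + 21x3 ≥ 60   (protein)
  5x2 ≥ 5   (carbohydrate)
  1x1 + 0.1x2 + 0.2x3 ≤ 2.2   (saturated fat)
  x1, x2, x3 ≥ 0.
The minimum-cost mix takes nothing from tuna — only chicken breast, spinach. There the protein and carbohydrate constraints are tight.
Optimal quantities: chicken breast = 1.647 servings, spinach = 1 serving.
Cost = 2.06·1.647 + 1.4·1 = 4.7928.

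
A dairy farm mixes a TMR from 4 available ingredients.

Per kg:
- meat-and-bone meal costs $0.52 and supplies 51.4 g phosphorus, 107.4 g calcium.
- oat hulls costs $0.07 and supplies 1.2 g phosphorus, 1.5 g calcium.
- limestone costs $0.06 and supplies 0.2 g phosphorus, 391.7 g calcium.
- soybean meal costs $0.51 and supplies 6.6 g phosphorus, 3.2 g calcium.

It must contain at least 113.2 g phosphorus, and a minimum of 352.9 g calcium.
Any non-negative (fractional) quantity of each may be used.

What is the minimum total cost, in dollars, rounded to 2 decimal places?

$1.16

This is a linear program. Let x1 = kg of meat-and-bone meal, x2 = kg of oat hulls, x3 = kg of limestone, x4 = kg of soybean meal.
min 0.52x1 + 0.07x2 + 0.06x3 + 0.51x4 s.t.:
  51.4x1 + 1.2x2 + 0.2x3 + 6.6x4 ≥ 113.2   (phosphorus)
  107.4x1 + 1.5x2 + 391.7x3 + 3.2x4 ≥ 352.9   (calcium)
  x1, x2, x3, x4 ≥ 0.
The optimal basis is {meat-and-bone meal, limestone}; oat hulls, soybean meal drop out. Binding constraints: phosphorus and calcium.
Optimal quantities: meat-and-bone meal = 2.201 kg, limestone = 0.2974 kg.
Cost = 0.52·2.201 + 0.06·0.2974 = 1.1624.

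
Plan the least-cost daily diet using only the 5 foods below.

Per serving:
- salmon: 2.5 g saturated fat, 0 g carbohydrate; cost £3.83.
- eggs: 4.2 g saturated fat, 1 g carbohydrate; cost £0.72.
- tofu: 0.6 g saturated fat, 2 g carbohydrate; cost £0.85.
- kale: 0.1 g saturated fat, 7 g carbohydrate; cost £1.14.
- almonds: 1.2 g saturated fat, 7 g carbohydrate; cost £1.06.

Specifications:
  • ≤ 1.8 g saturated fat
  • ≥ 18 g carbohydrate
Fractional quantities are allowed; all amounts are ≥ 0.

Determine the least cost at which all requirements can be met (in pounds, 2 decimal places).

£2.82

Set it up as a linear program. Let x1 = servings of salmon, x2 = servings of eggs, x3 = servings of tofu, x4 = servings of kale, x5 = servings of almonds.
Minimize 3.83x1 + 0.72x2 + 0.85x3 + 1.14x4 + 1.06x5 subject to:
  2.5x1 + 4.2x2 + 0.6x3 + 0.1x4 + 1.2x5 ≤ 1.8   (saturated fat)
  1x2 + 2x3 + 7x4 + 7x5 ≥ 18   (carbohydrate)
  x1, x2, x3, x4, x5 ≥ 0.
The optimal basis is {kale, almonds}; salmon, eggs, tofu drop out. The saturated fat and carbohydrate requirements are met with equality.
So kale = 1.169 servings, almonds = 1.403 servings.
Cost = 1.14·1.169 + 1.06·1.403 = 2.8198.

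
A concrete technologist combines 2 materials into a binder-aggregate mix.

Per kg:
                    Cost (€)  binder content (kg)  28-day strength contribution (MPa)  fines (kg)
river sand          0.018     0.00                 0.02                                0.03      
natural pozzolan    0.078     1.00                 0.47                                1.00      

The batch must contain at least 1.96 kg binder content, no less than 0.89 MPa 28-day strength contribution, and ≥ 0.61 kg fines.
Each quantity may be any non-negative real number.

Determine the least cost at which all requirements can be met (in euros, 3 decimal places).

Let x1 = kg of river sand, x2 = kg of natural pozzolan.
Minimize 0.018x1 + 0.078x2 with:
  1x2 ≥ 1.96   (binder content)
  0.02x1 + 0.47x2 ≥ 0.89   (28-day strength contribution)
  0.03x1 + 1x2 ≥ 0.61   (fines)
  x1, x2 ≥ 0.
At the optimum only natural pozzolan is positive (river sand = 0). Binding constraint: binder content.
So natural pozzolan = 1.96 kg.
Total cost: 0.078·1.96 = 0.15288.

€0.153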